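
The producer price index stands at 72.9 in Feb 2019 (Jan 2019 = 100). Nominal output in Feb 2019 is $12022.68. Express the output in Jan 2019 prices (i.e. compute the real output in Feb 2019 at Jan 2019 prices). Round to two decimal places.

Real = Nominal ÷ (Index/100) = 12022.68 ÷ (72.9/100)
     = 12022.68 ÷ 0.729 = 16492.0165

16492.02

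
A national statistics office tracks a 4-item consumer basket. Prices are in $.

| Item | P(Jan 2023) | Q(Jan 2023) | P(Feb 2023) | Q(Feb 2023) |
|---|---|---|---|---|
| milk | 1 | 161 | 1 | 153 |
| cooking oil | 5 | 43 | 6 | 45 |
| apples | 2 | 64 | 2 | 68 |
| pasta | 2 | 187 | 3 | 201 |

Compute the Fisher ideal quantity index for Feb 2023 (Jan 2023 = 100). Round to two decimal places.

Laspeyres component (base-period weights):
ΣP(Jan 2023)Q(Feb 2023) = 1×153 + 5×45 + 2×68 + 2×201 = 153 + 225 + 136 + 402 = 916
ΣP(Jan 2023)Q(Jan 2023) = 1×161 + 5×43 + 2×64 + 2×187 = 161 + 215 + 128 + 374 = 878
L = 916 / 878 × 100 = 104.3280
Paasche component (current-period weights):
ΣP(Feb 2023)Q(Feb 2023) = 1×153 + 6×45 + 2×68 + 3×201 = 153 + 270 + 136 + 603 = 1162
ΣP(Feb 2023)Q(Jan 2023) = 1×161 + 6×43 + 2×64 + 3×187 = 161 + 258 + 128 + 561 = 1108
P = 1162 / 1108 × 100 = 104.8736
Fisher = √(L × P) = √(104.3280 × 104.8736) = 104.6005

104.60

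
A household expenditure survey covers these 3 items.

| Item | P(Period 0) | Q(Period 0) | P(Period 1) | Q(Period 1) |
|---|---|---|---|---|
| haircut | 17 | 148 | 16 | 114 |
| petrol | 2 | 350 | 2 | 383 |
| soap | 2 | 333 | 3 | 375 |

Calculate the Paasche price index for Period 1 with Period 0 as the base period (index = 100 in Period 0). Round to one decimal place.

Paasche price index uses current-period quantities as weights.
ΣP(Period 1)·Q(Period 1) = 16×114 + 2×383 + 3×375 = 1824 + 766 + 1125 = 3715
ΣP(Period 0)·Q(Period 1) = 17×114 + 2×383 + 2×375 = 1938 + 766 + 750 = 3454
Index = 3715 / 3454 × 100 = 107.5565

107.6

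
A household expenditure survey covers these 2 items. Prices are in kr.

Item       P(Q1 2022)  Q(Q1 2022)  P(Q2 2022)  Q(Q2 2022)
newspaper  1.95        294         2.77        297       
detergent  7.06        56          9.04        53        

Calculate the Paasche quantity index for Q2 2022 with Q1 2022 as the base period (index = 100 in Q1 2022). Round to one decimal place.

Paasche quantity index uses current-period prices as weights.
ΣP(Q2 2022)·Q(Q2 2022) = 2.77×297 + 9.04×53 = 822.69 + 479.12 = 1301.81
ΣP(Q2 2022)·Q(Q1 2022) = 2.77×294 + 9.04×56 = 814.38 + 506.24 = 1320.62
Index = 1301.81 / 1320.62 × 100 = 98.5757

98.6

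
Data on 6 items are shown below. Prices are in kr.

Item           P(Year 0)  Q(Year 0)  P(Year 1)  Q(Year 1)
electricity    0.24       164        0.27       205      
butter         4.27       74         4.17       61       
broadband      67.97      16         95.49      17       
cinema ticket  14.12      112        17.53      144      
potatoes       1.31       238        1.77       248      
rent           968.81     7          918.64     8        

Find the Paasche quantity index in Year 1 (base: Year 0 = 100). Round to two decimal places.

Paasche quantity index uses current-period prices as weights.
ΣP(Year 1)·Q(Year 1) = 0.27×205 + 4.17×61 + 95.49×17 + 17.53×144 + 1.77×248 + 918.64×8 = 55.35 + 254.37 + 1623.33 + 2524.32 + 438.96 + 7349.12 = 12245.45
ΣP(Year 1)·Q(Year 0) = 0.27×164 + 4.17×74 + 95.49×16 + 17.53×112 + 1.77×238 + 918.64×7 = 44.28 + 308.58 + 1527.84 + 1963.36 + 421.26 + 6430.48 = 10695.8
Index = 12245.45 / 10695.8 × 100 = 114.4884

114.49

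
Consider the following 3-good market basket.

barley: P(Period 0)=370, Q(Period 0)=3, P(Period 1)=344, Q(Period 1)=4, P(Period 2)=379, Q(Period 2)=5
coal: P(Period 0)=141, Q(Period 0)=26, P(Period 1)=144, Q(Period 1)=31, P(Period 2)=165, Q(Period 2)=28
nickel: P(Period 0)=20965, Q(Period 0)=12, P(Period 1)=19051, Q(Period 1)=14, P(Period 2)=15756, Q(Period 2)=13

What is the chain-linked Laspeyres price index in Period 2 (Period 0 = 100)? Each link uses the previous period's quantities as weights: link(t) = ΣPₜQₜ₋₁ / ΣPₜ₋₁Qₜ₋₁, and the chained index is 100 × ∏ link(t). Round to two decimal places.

75.90

Link Period 0→Period 1:
ΣP(Period 1)Q(Period 0) = 344×3 + 144×26 + 19051×12 = 1032 + 3744 + 228612 = 233388
ΣP(Period 0)Q(Period 0) = 370×3 + 141×26 + 20965×12 = 1110 + 3666 + 251580 = 256356
link = 233388/256356 = 0.910406
Link Period 1→Period 2:
ΣP(Period 2)Q(Period 1) = 379×4 + 165×31 + 15756×14 = 1516 + 5115 + 220584 = 227215
ΣP(Period 1)Q(Period 1) = 344×4 + 144×31 + 19051×14 = 1376 + 4464 + 266714 = 272554
link = 227215/272554 = 0.833651
Chained index = 100 × 0.910406 × 0.833651 = 75.8961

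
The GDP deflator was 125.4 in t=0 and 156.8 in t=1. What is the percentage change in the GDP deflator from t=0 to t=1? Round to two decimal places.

25.04%

Change = (156.8 − 125.4) / 125.4 × 100
       = 31.4 / 125.4 × 100 = 25.0399%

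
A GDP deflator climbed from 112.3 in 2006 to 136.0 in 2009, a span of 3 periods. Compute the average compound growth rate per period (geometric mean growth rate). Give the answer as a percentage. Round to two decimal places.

6.59%

Growth factor = (136.0/112.3)^(1/3) = (1.211042)^(1/3) = 1.065908
Growth rate = 1.065908 − 1 = 0.065908 = 6.5908%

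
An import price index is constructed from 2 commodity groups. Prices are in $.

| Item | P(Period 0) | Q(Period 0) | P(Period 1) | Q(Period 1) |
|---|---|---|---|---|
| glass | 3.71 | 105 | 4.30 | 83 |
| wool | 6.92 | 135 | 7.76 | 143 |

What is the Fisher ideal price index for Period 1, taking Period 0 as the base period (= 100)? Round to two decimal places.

Laspeyres component (base-period weights):
ΣP(Period 1)Q(Period 0) = 4.30×105 + 7.76×135 = 451.5 + 1047.6 = 1499.1
ΣP(Period 0)Q(Period 0) = 3.71×105 + 6.92×135 = 389.55 + 934.2 = 1323.75
L = 1499.1 / 1323.75 × 100 = 113.2465
Paasche component (current-period weights):
ΣP(Period 1)Q(Period 1) = 4.30×83 + 7.76×143 = 356.9 + 1109.68 = 1466.58
ΣP(Period 0)Q(Period 1) = 3.71×83 + 6.92×143 = 307.93 + 989.56 = 1297.49
P = 1466.58 / 1297.49 × 100 = 113.0321
Fisher = √(L × P) = √(113.2465 × 113.0321) = 113.1392

113.14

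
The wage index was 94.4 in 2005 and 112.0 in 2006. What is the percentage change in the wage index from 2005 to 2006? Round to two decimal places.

18.64%

Change = (112.0 − 94.4) / 94.4 × 100
       = 17.6 / 94.4 × 100 = 18.6441%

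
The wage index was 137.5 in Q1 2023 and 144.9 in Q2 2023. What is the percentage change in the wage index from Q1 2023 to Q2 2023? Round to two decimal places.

5.38%

Change = (144.9 − 137.5) / 137.5 × 100
       = 7.4 / 137.5 × 100 = 5.3818%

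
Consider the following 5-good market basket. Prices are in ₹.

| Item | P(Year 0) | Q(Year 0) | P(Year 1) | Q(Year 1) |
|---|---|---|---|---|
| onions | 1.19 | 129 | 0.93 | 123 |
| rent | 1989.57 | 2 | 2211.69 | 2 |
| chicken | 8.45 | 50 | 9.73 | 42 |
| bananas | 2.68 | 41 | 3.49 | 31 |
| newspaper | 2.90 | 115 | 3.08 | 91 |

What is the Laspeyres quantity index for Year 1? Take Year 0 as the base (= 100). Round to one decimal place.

Laspeyres quantity index uses base-period prices as weights.
ΣP(Year 0)·Q(Year 1) = 1.19×123 + 1989.57×2 + 8.45×42 + 2.68×31 + 2.90×91 = 146.37 + 3979.14 + 354.9 + 83.08 + 263.9 = 4827.39
ΣP(Year 0)·Q(Year 0) = 1.19×129 + 1989.57×2 + 8.45×50 + 2.68×41 + 2.90×115 = 153.51 + 3979.14 + 422.5 + 109.88 + 333.5 = 4998.53
Index = 4827.39 / 4998.53 × 100 = 96.5762

96.6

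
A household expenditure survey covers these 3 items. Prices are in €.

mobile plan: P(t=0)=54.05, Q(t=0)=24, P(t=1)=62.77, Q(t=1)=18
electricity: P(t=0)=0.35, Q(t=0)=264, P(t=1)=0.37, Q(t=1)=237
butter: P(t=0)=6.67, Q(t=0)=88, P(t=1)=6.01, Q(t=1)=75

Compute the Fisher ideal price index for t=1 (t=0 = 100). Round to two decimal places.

107.56

Laspeyres component (base-period weights):
ΣP(t=1)Q(t=0) = 62.77×24 + 0.37×264 + 6.01×88 = 1506.48 + 97.68 + 528.88 = 2133.04
ΣP(t=0)Q(t=0) = 54.05×24 + 0.35×264 + 6.67×88 = 1297.2 + 92.4 + 586.96 = 1976.56
L = 2133.04 / 1976.56 × 100 = 107.9168
Paasche component (current-period weights):
ΣP(t=1)Q(t=1) = 62.77×18 + 0.37×237 + 6.01×75 = 1129.86 + 87.69 + 450.75 = 1668.3
ΣP(t=0)Q(t=1) = 54.05×18 + 0.35×237 + 6.67×75 = 972.9 + 82.95 + 500.25 = 1556.1
P = 1668.3 / 1556.1 × 100 = 107.2103
Fisher = √(L × P) = √(107.9168 × 107.2103) = 107.5630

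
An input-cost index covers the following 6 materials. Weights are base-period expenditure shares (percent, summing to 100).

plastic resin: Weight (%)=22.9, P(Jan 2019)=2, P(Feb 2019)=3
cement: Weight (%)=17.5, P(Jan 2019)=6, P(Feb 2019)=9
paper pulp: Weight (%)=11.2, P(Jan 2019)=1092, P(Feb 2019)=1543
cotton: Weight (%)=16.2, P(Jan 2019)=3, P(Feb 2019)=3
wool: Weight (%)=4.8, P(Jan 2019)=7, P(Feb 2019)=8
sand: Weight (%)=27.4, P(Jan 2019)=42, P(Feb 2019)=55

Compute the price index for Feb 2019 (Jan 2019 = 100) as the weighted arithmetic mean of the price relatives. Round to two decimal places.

plastic resin: 22.9 × (3/2) = 22.9 × 1.500000 = 34.3500
cement: 17.5 × (9/6) = 17.5 × 1.500000 = 26.2500
paper pulp: 11.2 × (1543/1092) = 11.2 × 1.413004 = 15.8256
cotton: 16.2 × (3/3) = 16.2 × 1.000000 = 16.2000
wool: 4.8 × (8/7) = 4.8 × 1.142857 = 5.4857
sand: 27.4 × (55/42) = 27.4 × 1.309524 = 35.8810
Index = Σ wᵢ·(p₁ᵢ/p₀ᵢ) = 34.3500 + 26.2500 + 15.8256 + 16.2000 + 5.4857 + 35.8810 = 133.9923

133.99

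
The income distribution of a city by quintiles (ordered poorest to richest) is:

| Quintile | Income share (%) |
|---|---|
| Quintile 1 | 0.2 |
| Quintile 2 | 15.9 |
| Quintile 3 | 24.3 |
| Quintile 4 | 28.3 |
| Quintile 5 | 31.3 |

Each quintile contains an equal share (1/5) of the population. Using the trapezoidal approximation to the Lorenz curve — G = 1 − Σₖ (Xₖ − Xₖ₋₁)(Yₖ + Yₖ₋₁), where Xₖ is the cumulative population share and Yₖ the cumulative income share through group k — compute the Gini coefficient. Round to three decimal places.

Cumulative income shares Yₖ: 0.0020, 0.1610, 0.4040, 0.6870, 1.0000
Σ (Xₖ−Xₖ₋₁)(Yₖ+Yₖ₋₁) = (1/5)(0.0020+0.0000) + (1/5)(0.1610+0.0020) + (1/5)(0.4040+0.1610) + (1/5)(0.6870+0.4040) + (1/5)(1.0000+0.6870)
  = 0.0004 + 0.0326 + 0.1130 + 0.2182 + 0.3374 = 0.7016
G = 1 − 0.7016 = 0.2984

0.298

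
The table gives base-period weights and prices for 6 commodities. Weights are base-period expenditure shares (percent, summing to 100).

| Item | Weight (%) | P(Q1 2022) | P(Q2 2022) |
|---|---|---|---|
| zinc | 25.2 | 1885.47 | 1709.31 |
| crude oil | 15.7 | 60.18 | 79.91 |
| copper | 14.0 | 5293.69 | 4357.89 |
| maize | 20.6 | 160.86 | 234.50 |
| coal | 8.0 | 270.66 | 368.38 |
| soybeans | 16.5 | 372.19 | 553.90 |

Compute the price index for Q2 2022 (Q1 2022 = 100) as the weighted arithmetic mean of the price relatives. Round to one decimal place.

zinc: 25.2 × (1709.31/1885.47) = 25.2 × 0.906570 = 22.8456
crude oil: 15.7 × (79.91/60.18) = 15.7 × 1.327850 = 20.8472
copper: 14.0 × (4357.89/5293.69) = 14.0 × 0.823223 = 11.5251
maize: 20.6 × (234.50/160.86) = 20.6 × 1.457789 = 30.0305
coal: 8.0 × (368.38/270.66) = 8.0 × 1.361043 = 10.8883
soybeans: 16.5 × (553.90/372.19) = 16.5 × 1.488218 = 24.5556
Index = Σ wᵢ·(p₁ᵢ/p₀ᵢ) = 22.8456 + 20.8472 + 11.5251 + 30.0305 + 10.8883 + 24.5556 = 120.6923

120.7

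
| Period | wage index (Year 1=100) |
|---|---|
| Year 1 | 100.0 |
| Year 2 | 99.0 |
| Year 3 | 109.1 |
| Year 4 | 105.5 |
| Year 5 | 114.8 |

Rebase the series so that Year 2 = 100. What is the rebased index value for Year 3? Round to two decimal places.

110.20

Rebased(Year 3) = 109.1 / 99.0 × 100 = 110.2020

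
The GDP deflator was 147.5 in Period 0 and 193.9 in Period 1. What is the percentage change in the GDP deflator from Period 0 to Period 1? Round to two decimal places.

Change = (193.9 − 147.5) / 147.5 × 100
       = 46.4 / 147.5 × 100 = 31.4576%

31.46%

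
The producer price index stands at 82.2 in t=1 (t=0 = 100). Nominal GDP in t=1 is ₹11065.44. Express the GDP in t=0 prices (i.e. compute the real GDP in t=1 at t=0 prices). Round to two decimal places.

Real = Nominal ÷ (Index/100) = 11065.44 ÷ (82.2/100)
     = 11065.44 ÷ 0.822 = 13461.6058

13461.61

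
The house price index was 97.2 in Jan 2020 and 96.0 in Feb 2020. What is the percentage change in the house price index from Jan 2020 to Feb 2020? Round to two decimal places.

Change = (96.0 − 97.2) / 97.2 × 100
       = -1.2 / 97.2 × 100 = -1.2346%

-1.23%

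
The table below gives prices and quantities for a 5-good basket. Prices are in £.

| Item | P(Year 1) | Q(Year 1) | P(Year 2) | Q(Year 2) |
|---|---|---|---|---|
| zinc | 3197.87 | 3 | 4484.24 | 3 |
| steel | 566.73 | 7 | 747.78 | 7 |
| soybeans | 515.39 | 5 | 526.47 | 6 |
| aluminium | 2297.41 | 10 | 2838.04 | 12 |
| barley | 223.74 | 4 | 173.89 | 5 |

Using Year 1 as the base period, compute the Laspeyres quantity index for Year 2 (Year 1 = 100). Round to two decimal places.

113.33

Laspeyres quantity index uses base-period prices as weights.
ΣP(Year 1)·Q(Year 2) = 3197.87×3 + 566.73×7 + 515.39×6 + 2297.41×12 + 223.74×5 = 9593.61 + 3967.11 + 3092.34 + 27568.92 + 1118.7 = 45340.68
ΣP(Year 1)·Q(Year 1) = 3197.87×3 + 566.73×7 + 515.39×5 + 2297.41×10 + 223.74×4 = 9593.61 + 3967.11 + 2576.95 + 22974.1 + 894.96 = 40006.73
Index = 45340.68 / 40006.73 × 100 = 113.3326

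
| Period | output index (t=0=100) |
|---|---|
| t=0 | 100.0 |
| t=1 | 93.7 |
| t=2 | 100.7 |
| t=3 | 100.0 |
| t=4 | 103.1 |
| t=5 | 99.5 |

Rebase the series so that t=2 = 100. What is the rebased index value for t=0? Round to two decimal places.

Rebased(t=0) = 100.0 / 100.7 × 100 = 99.3049

99.30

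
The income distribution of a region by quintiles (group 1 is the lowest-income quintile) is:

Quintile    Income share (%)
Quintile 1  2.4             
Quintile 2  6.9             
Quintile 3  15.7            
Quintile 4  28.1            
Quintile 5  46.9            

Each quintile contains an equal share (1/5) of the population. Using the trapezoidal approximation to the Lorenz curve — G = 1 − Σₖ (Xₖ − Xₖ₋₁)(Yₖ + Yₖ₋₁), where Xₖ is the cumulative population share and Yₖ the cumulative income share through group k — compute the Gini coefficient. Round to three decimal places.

Cumulative income shares Yₖ: 0.0240, 0.0930, 0.2500, 0.5310, 1.0000
Σ (Xₖ−Xₖ₋₁)(Yₖ+Yₖ₋₁) = (1/5)(0.0240+0.0000) + (1/5)(0.0930+0.0240) + (1/5)(0.2500+0.0930) + (1/5)(0.5310+0.2500) + (1/5)(1.0000+0.5310)
  = 0.0048 + 0.0234 + 0.0686 + 0.1562 + 0.3062 = 0.5592
G = 1 − 0.5592 = 0.4408

0.441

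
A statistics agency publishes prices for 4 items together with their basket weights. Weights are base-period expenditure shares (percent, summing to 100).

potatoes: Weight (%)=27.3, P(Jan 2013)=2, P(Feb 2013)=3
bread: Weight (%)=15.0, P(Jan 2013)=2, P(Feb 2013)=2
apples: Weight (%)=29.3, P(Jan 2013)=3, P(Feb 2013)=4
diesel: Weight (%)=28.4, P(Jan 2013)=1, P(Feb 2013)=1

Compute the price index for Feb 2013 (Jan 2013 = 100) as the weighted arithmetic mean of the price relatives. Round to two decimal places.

123.42

potatoes: 27.3 × (3/2) = 27.3 × 1.500000 = 40.9500
bread: 15.0 × (2/2) = 15.0 × 1.000000 = 15.0000
apples: 29.3 × (4/3) = 29.3 × 1.333333 = 39.0667
diesel: 28.4 × (1/1) = 28.4 × 1.000000 = 28.4000
Index = Σ wᵢ·(p₁ᵢ/p₀ᵢ) = 40.9500 + 15.0000 + 39.0667 + 28.4000 = 123.4167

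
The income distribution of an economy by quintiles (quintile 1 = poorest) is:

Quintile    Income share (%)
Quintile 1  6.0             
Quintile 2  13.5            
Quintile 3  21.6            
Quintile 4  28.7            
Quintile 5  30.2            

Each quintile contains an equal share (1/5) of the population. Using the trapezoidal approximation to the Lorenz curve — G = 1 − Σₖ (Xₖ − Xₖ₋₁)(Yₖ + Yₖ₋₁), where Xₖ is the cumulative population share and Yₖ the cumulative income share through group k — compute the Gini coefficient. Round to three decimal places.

Cumulative income shares Yₖ: 0.0600, 0.1950, 0.4110, 0.6980, 1.0000
Σ (Xₖ−Xₖ₋₁)(Yₖ+Yₖ₋₁) = (1/5)(0.0600+0.0000) + (1/5)(0.1950+0.0600) + (1/5)(0.4110+0.1950) + (1/5)(0.6980+0.4110) + (1/5)(1.0000+0.6980)
  = 0.0120 + 0.0510 + 0.1212 + 0.2218 + 0.3396 = 0.7456
G = 1 − 0.7456 = 0.2544

0.254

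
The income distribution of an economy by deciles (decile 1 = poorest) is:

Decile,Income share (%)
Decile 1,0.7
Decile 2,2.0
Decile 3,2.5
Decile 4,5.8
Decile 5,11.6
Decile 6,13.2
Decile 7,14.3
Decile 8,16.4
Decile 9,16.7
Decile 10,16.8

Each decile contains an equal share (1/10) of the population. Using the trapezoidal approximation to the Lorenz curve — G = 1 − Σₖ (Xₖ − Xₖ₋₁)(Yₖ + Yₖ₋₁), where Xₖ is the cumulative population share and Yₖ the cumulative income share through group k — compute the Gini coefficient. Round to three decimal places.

Cumulative income shares Yₖ: 0.0070, 0.0270, 0.0520, 0.1100, 0.2260, 0.3580, 0.5010, 0.6650, 0.8320, 1.0000
Σ (Xₖ−Xₖ₋₁)(Yₖ+Yₖ₋₁) = (1/10)(0.0070+0.0000) + (1/10)(0.0270+0.0070) + (1/10)(0.0520+0.0270) + (1/10)(0.1100+0.0520) + (1/10)(0.2260+0.1100) + (1/10)(0.3580+0.2260) + (1/10)(0.5010+0.3580) + (1/10)(0.6650+0.5010) + (1/10)(0.8320+0.6650) + (1/10)(1.0000+0.8320)
  = 0.0007 + 0.0034 + 0.0079 + 0.0162 + 0.0336 + 0.0584 + 0.0859 + 0.1166 + 0.1497 + 0.1832 = 0.6556
G = 1 − 0.6556 = 0.3444

0.344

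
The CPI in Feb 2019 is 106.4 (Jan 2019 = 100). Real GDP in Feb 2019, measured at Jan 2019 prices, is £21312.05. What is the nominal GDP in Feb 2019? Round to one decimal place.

Nominal = Real × (Index/100) = 21312.05 × (106.4/100)
        = 21312.05 × 1.064 = 22676.0212

22676.0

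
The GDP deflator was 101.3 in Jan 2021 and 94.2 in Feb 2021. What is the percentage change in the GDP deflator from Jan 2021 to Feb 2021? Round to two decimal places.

-7.01%

Change = (94.2 − 101.3) / 101.3 × 100
       = -7.1 / 101.3 × 100 = -7.0089%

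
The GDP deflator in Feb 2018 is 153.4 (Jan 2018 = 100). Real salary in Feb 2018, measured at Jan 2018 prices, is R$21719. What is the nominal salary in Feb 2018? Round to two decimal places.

33316.95

Nominal = Real × (Index/100) = 21719 × (153.4/100)
        = 21719 × 1.534 = 33316.9460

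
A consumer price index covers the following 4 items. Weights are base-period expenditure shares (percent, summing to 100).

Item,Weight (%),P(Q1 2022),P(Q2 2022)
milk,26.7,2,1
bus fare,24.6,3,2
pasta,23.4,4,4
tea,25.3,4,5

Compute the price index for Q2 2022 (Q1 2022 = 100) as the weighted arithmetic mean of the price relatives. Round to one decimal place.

84.8

milk: 26.7 × (1/2) = 26.7 × 0.500000 = 13.3500
bus fare: 24.6 × (2/3) = 24.6 × 0.666667 = 16.4000
pasta: 23.4 × (4/4) = 23.4 × 1.000000 = 23.4000
tea: 25.3 × (5/4) = 25.3 × 1.250000 = 31.6250
Index = Σ wᵢ·(p₁ᵢ/p₀ᵢ) = 13.3500 + 16.4000 + 23.4000 + 31.6250 = 84.7750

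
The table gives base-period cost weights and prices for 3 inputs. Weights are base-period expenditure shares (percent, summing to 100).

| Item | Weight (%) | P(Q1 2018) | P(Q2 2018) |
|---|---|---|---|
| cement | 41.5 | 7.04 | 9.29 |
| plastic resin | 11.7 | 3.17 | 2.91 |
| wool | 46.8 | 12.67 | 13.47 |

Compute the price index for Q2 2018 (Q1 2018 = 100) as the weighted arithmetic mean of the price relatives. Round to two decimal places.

cement: 41.5 × (9.29/7.04) = 41.5 × 1.319602 = 54.7635
plastic resin: 11.7 × (2.91/3.17) = 11.7 × 0.917981 = 10.7404
wool: 46.8 × (13.47/12.67) = 46.8 × 1.063141 = 49.7550
Index = Σ wᵢ·(p₁ᵢ/p₀ᵢ) = 54.7635 + 10.7404 + 49.7550 = 115.2589

115.26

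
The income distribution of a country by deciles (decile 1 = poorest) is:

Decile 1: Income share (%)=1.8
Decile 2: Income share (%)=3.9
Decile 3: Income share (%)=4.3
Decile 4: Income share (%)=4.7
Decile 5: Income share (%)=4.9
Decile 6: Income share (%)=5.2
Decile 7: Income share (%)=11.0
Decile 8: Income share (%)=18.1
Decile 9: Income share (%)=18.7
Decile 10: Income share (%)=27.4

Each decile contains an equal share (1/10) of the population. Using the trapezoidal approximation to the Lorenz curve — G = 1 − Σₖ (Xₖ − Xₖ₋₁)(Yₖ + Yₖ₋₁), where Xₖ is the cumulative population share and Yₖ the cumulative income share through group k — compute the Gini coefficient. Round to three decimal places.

Cumulative income shares Yₖ: 0.0180, 0.0570, 0.1000, 0.1470, 0.1960, 0.2480, 0.3580, 0.5390, 0.7260, 1.0000
Σ (Xₖ−Xₖ₋₁)(Yₖ+Yₖ₋₁) = (1/10)(0.0180+0.0000) + (1/10)(0.0570+0.0180) + (1/10)(0.1000+0.0570) + (1/10)(0.1470+0.1000) + (1/10)(0.1960+0.1470) + (1/10)(0.2480+0.1960) + (1/10)(0.3580+0.2480) + (1/10)(0.5390+0.3580) + (1/10)(0.7260+0.5390) + (1/10)(1.0000+0.7260)
  = 0.0018 + 0.0075 + 0.0157 + 0.0247 + 0.0343 + 0.0444 + 0.0606 + 0.0897 + 0.1265 + 0.1726 = 0.5778
G = 1 − 0.5778 = 0.4222

0.422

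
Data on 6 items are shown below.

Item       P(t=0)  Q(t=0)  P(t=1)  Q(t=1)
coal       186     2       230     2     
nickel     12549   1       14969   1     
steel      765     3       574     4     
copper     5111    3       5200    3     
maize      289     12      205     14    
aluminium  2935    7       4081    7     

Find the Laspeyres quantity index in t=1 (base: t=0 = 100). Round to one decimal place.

Laspeyres quantity index uses base-period prices as weights.
ΣP(t=0)·Q(t=1) = 186×2 + 12549×1 + 765×4 + 5111×3 + 289×14 + 2935×7 = 372 + 12549 + 3060 + 15333 + 4046 + 20545 = 55905
ΣP(t=0)·Q(t=0) = 186×2 + 12549×1 + 765×3 + 5111×3 + 289×12 + 2935×7 = 372 + 12549 + 2295 + 15333 + 3468 + 20545 = 54562
Index = 55905 / 54562 × 100 = 102.4614

102.5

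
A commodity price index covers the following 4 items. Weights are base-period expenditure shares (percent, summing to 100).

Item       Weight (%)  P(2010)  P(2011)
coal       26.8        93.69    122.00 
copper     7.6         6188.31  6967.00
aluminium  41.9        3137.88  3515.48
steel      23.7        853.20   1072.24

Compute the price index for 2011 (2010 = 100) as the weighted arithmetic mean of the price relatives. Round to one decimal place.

coal: 26.8 × (122.00/93.69) = 26.8 × 1.302167 = 34.8981
copper: 7.6 × (6967.00/6188.31) = 7.6 × 1.125832 = 8.5563
aluminium: 41.9 × (3515.48/3137.88) = 41.9 × 1.120336 = 46.9421
steel: 23.7 × (1072.24/853.20) = 23.7 × 1.256728 = 29.7844
Index = Σ wᵢ·(p₁ᵢ/p₀ᵢ) = 34.8981 + 8.5563 + 46.9421 + 29.7844 = 120.1809

120.2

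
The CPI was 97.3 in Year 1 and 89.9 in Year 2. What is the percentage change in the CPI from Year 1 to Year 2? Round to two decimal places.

-7.61%

Change = (89.9 − 97.3) / 97.3 × 100
       = -7.4 / 97.3 × 100 = -7.6053%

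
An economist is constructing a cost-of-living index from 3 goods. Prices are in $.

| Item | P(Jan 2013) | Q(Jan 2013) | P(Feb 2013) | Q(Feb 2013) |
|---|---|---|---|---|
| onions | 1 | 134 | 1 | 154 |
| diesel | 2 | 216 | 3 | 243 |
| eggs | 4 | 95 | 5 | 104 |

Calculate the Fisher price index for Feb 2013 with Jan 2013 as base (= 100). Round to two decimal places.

Laspeyres component (base-period weights):
ΣP(Feb 2013)Q(Jan 2013) = 1×134 + 3×216 + 5×95 = 134 + 648 + 475 = 1257
ΣP(Jan 2013)Q(Jan 2013) = 1×134 + 2×216 + 4×95 = 134 + 432 + 380 = 946
L = 1257 / 946 × 100 = 132.8753
Paasche component (current-period weights):
ΣP(Feb 2013)Q(Feb 2013) = 1×154 + 3×243 + 5×104 = 154 + 729 + 520 = 1403
ΣP(Jan 2013)Q(Feb 2013) = 1×154 + 2×243 + 4×104 = 154 + 486 + 416 = 1056
P = 1403 / 1056 × 100 = 132.8598
Fisher = √(L × P) = √(132.8753 × 132.8598) = 132.8676

132.87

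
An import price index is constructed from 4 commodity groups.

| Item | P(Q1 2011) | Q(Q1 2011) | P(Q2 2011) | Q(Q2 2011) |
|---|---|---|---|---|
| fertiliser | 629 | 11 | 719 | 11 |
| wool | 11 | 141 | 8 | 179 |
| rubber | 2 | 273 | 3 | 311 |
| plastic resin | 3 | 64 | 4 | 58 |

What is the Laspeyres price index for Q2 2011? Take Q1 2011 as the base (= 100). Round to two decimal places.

Laspeyres price index uses base-period quantities as weights.
ΣP(Q2 2011)·Q(Q1 2011) = 719×11 + 8×141 + 3×273 + 4×64 = 7909 + 1128 + 819 + 256 = 10112
ΣP(Q1 2011)·Q(Q1 2011) = 629×11 + 11×141 + 2×273 + 3×64 = 6919 + 1551 + 546 + 192 = 9208
Index = 10112 / 9208 × 100 = 109.8175

109.82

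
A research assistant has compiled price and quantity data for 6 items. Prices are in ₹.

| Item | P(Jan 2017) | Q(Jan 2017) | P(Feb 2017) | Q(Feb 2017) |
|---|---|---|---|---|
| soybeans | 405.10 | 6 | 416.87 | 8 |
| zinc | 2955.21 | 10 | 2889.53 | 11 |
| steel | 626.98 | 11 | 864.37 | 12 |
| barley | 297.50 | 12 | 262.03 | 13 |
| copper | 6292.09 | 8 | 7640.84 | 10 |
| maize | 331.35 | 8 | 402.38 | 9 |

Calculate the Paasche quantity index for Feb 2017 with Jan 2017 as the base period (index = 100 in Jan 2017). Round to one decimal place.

118.9

Paasche quantity index uses current-period prices as weights.
ΣP(Feb 2017)·Q(Feb 2017) = 416.87×8 + 2889.53×11 + 864.37×12 + 262.03×13 + 7640.84×10 + 402.38×9 = 3334.96 + 31784.83 + 10372.44 + 3406.39 + 76408.4 + 3621.42 = 128928.44
ΣP(Feb 2017)·Q(Jan 2017) = 416.87×6 + 2889.53×10 + 864.37×11 + 262.03×12 + 7640.84×8 + 402.38×8 = 2501.22 + 28895.3 + 9508.07 + 3144.36 + 61126.72 + 3219.04 = 108394.71
Index = 128928.44 / 108394.71 × 100 = 118.9435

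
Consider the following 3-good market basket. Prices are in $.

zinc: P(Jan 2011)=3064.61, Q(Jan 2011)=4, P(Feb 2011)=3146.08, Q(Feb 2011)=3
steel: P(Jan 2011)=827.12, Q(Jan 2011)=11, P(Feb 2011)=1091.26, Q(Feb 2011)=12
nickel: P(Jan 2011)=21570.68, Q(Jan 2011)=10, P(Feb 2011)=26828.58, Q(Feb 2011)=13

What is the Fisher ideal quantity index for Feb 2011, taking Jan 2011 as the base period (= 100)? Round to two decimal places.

126.57

Laspeyres component (base-period weights):
ΣP(Jan 2011)Q(Feb 2011) = 3064.61×3 + 827.12×12 + 21570.68×13 = 9193.83 + 9925.44 + 280418.84 = 299538.11
ΣP(Jan 2011)Q(Jan 2011) = 3064.61×4 + 827.12×11 + 21570.68×10 = 12258.44 + 9098.32 + 215706.8 = 237063.56
L = 299538.11 / 237063.56 × 100 = 126.3535
Paasche component (current-period weights):
ΣP(Feb 2011)Q(Feb 2011) = 3146.08×3 + 1091.26×12 + 26828.58×13 = 9438.24 + 13095.12 + 348771.54 = 371304.9
ΣP(Feb 2011)Q(Jan 2011) = 3146.08×4 + 1091.26×11 + 26828.58×10 = 12584.32 + 12003.86 + 268285.8 = 292873.98
P = 371304.9 / 292873.98 × 100 = 126.7798
Fisher = √(L × P) = √(126.3535 × 126.7798) = 126.5664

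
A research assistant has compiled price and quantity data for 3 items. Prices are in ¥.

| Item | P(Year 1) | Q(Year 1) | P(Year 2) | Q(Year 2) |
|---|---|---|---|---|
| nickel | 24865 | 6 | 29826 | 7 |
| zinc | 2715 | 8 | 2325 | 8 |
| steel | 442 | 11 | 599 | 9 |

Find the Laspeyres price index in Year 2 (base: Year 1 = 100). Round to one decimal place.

Laspeyres price index uses base-period quantities as weights.
ΣP(Year 2)·Q(Year 1) = 29826×6 + 2325×8 + 599×11 = 178956 + 18600 + 6589 = 204145
ΣP(Year 1)·Q(Year 1) = 24865×6 + 2715×8 + 442×11 = 149190 + 21720 + 4862 = 175772
Index = 204145 / 175772 × 100 = 116.1419

116.1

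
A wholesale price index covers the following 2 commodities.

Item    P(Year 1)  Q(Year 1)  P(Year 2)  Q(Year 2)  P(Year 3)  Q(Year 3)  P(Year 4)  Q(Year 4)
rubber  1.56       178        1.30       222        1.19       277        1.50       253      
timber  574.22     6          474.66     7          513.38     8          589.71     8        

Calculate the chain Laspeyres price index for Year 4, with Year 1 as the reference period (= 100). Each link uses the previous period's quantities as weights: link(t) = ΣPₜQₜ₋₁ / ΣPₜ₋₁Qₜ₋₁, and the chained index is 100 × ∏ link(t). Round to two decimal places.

Link Year 1→Year 2:
ΣP(Year 2)Q(Year 1) = 1.30×178 + 474.66×6 = 231.4 + 2847.96 = 3079.36
ΣP(Year 1)Q(Year 1) = 1.56×178 + 574.22×6 = 277.68 + 3445.32 = 3723
link = 3079.36/3723 = 0.827118
Link Year 2→Year 3:
ΣP(Year 3)Q(Year 2) = 1.19×222 + 513.38×7 = 264.18 + 3593.66 = 3857.84
ΣP(Year 2)Q(Year 2) = 1.30×222 + 474.66×7 = 288.6 + 3322.62 = 3611.22
link = 3857.84/3611.22 = 1.068293
Link Year 3→Year 4:
ΣP(Year 4)Q(Year 3) = 1.50×277 + 589.71×8 = 415.5 + 4717.68 = 5133.18
ΣP(Year 3)Q(Year 3) = 1.19×277 + 513.38×8 = 329.63 + 4107.04 = 4436.67
link = 5133.18/4436.67 = 1.156989
Chained index = 100 × 0.827118 × 1.068293 × 1.156989 = 102.2320

102.23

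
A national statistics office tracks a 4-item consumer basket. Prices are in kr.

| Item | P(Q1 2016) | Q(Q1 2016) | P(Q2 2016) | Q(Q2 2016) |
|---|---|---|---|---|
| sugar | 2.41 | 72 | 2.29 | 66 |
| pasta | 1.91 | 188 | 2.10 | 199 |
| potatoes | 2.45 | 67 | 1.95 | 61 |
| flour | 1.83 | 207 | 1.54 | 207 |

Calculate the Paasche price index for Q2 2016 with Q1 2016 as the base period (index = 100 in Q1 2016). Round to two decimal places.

Paasche price index uses current-period quantities as weights.
ΣP(Q2 2016)·Q(Q2 2016) = 2.29×66 + 2.10×199 + 1.95×61 + 1.54×207 = 151.14 + 417.9 + 118.95 + 318.78 = 1006.77
ΣP(Q1 2016)·Q(Q2 2016) = 2.41×66 + 1.91×199 + 2.45×61 + 1.83×207 = 159.06 + 380.09 + 149.45 + 378.81 = 1067.41
Index = 1006.77 / 1067.41 × 100 = 94.3190

94.32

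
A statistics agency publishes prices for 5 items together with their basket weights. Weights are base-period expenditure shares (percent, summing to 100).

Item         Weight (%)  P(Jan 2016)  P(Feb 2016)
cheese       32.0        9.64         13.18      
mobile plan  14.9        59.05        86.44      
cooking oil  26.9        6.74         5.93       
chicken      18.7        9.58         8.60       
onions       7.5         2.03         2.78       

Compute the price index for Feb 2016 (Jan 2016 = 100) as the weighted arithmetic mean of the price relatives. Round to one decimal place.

cheese: 32.0 × (13.18/9.64) = 32.0 × 1.367220 = 43.7510
mobile plan: 14.9 × (86.44/59.05) = 14.9 × 1.463844 = 21.8113
cooking oil: 26.9 × (5.93/6.74) = 26.9 × 0.879822 = 23.6672
chicken: 18.7 × (8.60/9.58) = 18.7 × 0.897704 = 16.7871
onions: 7.5 × (2.78/2.03) = 7.5 × 1.369458 = 10.2709
Index = Σ wᵢ·(p₁ᵢ/p₀ᵢ) = 43.7510 + 21.8113 + 23.6672 + 16.7871 + 10.2709 = 116.2875

116.3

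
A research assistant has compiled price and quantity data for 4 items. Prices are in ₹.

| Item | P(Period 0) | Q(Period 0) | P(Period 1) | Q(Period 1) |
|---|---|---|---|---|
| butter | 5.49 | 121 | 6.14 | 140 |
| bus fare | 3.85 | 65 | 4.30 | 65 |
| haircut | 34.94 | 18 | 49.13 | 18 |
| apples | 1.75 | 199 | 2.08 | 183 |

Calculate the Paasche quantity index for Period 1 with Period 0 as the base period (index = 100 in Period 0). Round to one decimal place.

103.6

Paasche quantity index uses current-period prices as weights.
ΣP(Period 1)·Q(Period 1) = 6.14×140 + 4.30×65 + 49.13×18 + 2.08×183 = 859.6 + 279.5 + 884.34 + 380.64 = 2404.08
ΣP(Period 1)·Q(Period 0) = 6.14×121 + 4.30×65 + 49.13×18 + 2.08×199 = 742.94 + 279.5 + 884.34 + 413.92 = 2320.7
Index = 2404.08 / 2320.7 × 100 = 103.5929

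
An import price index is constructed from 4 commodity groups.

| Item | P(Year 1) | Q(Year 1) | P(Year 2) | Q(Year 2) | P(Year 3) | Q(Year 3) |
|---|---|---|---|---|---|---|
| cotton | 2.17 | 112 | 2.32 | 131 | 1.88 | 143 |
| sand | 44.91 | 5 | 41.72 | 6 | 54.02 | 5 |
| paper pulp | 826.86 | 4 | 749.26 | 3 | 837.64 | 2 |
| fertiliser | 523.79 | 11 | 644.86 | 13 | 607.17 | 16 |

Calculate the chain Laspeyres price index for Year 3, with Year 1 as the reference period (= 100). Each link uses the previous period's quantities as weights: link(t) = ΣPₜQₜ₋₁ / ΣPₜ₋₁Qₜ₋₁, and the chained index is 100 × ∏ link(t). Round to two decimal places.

Link Year 1→Year 2:
ΣP(Year 2)Q(Year 1) = 2.32×112 + 41.72×5 + 749.26×4 + 644.86×11 = 259.84 + 208.6 + 2997.04 + 7093.46 = 10558.94
ΣP(Year 1)Q(Year 1) = 2.17×112 + 44.91×5 + 826.86×4 + 523.79×11 = 243.04 + 224.55 + 3307.44 + 5761.69 = 9536.72
link = 10558.94/9536.72 = 1.107188
Link Year 2→Year 3:
ΣP(Year 3)Q(Year 2) = 1.88×131 + 54.02×6 + 837.64×3 + 607.17×13 = 246.28 + 324.12 + 2512.92 + 7893.21 = 10976.53
ΣP(Year 2)Q(Year 2) = 2.32×131 + 41.72×6 + 749.26×3 + 644.86×13 = 303.92 + 250.32 + 2247.78 + 8383.18 = 11185.2
link = 10976.53/11185.2 = 0.981344
Chained index = 100 × 1.107188 × 0.981344 = 108.6532

108.65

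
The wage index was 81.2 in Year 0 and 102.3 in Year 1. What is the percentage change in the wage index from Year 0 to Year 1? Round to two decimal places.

Change = (102.3 − 81.2) / 81.2 × 100
       = 21.1 / 81.2 × 100 = 25.9852%

25.99%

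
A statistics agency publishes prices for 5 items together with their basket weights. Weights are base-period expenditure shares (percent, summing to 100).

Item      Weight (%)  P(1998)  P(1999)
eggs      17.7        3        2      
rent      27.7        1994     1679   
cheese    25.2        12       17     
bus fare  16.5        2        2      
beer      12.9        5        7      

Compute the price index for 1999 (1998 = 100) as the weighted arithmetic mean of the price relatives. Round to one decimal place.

eggs: 17.7 × (2/3) = 17.7 × 0.666667 = 11.8000
rent: 27.7 × (1679/1994) = 27.7 × 0.842026 = 23.3241
cheese: 25.2 × (17/12) = 25.2 × 1.416667 = 35.7000
bus fare: 16.5 × (2/2) = 16.5 × 1.000000 = 16.5000
beer: 12.9 × (7/5) = 12.9 × 1.400000 = 18.0600
Index = Σ wᵢ·(p₁ᵢ/p₀ᵢ) = 11.8000 + 23.3241 + 35.7000 + 16.5000 + 18.0600 = 105.3841

105.4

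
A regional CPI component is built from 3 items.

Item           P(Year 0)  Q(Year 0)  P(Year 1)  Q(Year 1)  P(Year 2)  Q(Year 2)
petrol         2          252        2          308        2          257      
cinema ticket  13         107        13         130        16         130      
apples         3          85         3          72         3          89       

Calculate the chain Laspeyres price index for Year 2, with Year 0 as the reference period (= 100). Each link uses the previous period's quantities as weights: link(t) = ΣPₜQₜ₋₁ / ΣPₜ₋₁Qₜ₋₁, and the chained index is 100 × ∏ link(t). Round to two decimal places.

Link Year 0→Year 1:
ΣP(Year 1)Q(Year 0) = 2×252 + 13×107 + 3×85 = 504 + 1391 + 255 = 2150
ΣP(Year 0)Q(Year 0) = 2×252 + 13×107 + 3×85 = 504 + 1391 + 255 = 2150
link = 2150/2150 = 1.000000
Link Year 1→Year 2:
ΣP(Year 2)Q(Year 1) = 2×308 + 16×130 + 3×72 = 616 + 2080 + 216 = 2912
ΣP(Year 1)Q(Year 1) = 2×308 + 13×130 + 3×72 = 616 + 1690 + 216 = 2522
link = 2912/2522 = 1.154639
Chained index = 100 × 1.000000 × 1.154639 = 115.4639

115.46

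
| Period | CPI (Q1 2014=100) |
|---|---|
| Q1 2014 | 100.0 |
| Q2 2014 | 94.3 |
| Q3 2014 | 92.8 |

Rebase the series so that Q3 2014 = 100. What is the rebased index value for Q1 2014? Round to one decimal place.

107.8

Rebased(Q1 2014) = 100.0 / 92.8 × 100 = 107.7586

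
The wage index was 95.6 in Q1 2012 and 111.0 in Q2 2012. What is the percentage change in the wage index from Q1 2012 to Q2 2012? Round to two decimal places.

Change = (111.0 − 95.6) / 95.6 × 100
       = 15.4 / 95.6 × 100 = 16.1088%

16.11%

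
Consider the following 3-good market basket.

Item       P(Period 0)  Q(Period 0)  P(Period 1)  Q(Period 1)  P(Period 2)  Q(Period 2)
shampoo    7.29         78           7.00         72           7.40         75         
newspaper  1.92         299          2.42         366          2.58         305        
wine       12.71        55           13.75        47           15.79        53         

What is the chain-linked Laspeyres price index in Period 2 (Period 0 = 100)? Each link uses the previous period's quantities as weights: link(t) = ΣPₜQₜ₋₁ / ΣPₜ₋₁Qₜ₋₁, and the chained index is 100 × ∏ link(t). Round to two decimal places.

119.89

Link Period 0→Period 1:
ΣP(Period 1)Q(Period 0) = 7.00×78 + 2.42×299 + 13.75×55 = 546 + 723.58 + 756.25 = 2025.83
ΣP(Period 0)Q(Period 0) = 7.29×78 + 1.92×299 + 12.71×55 = 568.62 + 574.08 + 699.05 = 1841.75
link = 2025.83/1841.75 = 1.099948
Link Period 1→Period 2:
ΣP(Period 2)Q(Period 1) = 7.40×72 + 2.58×366 + 15.79×47 = 532.8 + 944.28 + 742.13 = 2219.21
ΣP(Period 1)Q(Period 1) = 7.00×72 + 2.42×366 + 13.75×47 = 504 + 885.72 + 646.25 = 2035.97
link = 2219.21/2035.97 = 1.090001
Chained index = 100 × 1.099948 × 1.090001 = 119.8945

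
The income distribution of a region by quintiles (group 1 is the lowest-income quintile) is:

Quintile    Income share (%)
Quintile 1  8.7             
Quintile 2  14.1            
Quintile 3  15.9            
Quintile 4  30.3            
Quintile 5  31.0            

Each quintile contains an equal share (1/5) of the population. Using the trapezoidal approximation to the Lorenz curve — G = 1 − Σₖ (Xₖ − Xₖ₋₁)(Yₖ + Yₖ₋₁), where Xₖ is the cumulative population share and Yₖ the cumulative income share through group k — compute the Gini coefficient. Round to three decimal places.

0.243

Cumulative income shares Yₖ: 0.0870, 0.2280, 0.3870, 0.6900, 1.0000
Σ (Xₖ−Xₖ₋₁)(Yₖ+Yₖ₋₁) = (1/5)(0.0870+0.0000) + (1/5)(0.2280+0.0870) + (1/5)(0.3870+0.2280) + (1/5)(0.6900+0.3870) + (1/5)(1.0000+0.6900)
  = 0.0174 + 0.0630 + 0.1230 + 0.2154 + 0.3380 = 0.7568
G = 1 − 0.7568 = 0.2432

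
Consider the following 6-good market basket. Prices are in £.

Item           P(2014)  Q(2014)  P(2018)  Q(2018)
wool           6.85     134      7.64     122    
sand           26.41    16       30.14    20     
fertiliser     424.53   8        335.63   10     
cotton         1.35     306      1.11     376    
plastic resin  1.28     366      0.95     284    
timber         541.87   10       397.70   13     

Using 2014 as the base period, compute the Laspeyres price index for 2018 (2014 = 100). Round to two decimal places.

Laspeyres price index uses base-period quantities as weights.
ΣP(2018)·Q(2014) = 7.64×134 + 30.14×16 + 335.63×8 + 1.11×306 + 0.95×366 + 397.70×10 = 1023.76 + 482.24 + 2685.04 + 339.66 + 347.7 + 3977 = 8855.4
ΣP(2014)·Q(2014) = 6.85×134 + 26.41×16 + 424.53×8 + 1.35×306 + 1.28×366 + 541.87×10 = 917.9 + 422.56 + 3396.24 + 413.1 + 468.48 + 5418.7 = 11036.98
Index = 8855.4 / 11036.98 × 100 = 80.2339

80.23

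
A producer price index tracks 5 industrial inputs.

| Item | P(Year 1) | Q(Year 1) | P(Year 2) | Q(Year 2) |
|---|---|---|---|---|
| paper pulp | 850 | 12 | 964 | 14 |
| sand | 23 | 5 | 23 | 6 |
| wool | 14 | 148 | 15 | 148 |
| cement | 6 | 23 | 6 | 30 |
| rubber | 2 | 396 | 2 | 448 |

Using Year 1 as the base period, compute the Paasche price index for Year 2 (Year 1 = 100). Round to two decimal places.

111.48

Paasche price index uses current-period quantities as weights.
ΣP(Year 2)·Q(Year 2) = 964×14 + 23×6 + 15×148 + 6×30 + 2×448 = 13496 + 138 + 2220 + 180 + 896 = 16930
ΣP(Year 1)·Q(Year 2) = 850×14 + 23×6 + 14×148 + 6×30 + 2×448 = 11900 + 138 + 2072 + 180 + 896 = 15186
Index = 16930 / 15186 × 100 = 111.4843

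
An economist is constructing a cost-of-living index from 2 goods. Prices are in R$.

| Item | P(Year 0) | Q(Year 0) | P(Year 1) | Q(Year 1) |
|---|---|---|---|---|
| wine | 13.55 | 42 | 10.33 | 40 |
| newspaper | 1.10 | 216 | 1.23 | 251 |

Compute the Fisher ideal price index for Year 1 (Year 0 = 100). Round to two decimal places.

Laspeyres component (base-period weights):
ΣP(Year 1)Q(Year 0) = 10.33×42 + 1.23×216 = 433.86 + 265.68 = 699.54
ΣP(Year 0)Q(Year 0) = 13.55×42 + 1.10×216 = 569.1 + 237.6 = 806.7
L = 699.54 / 806.7 × 100 = 86.7163
Paasche component (current-period weights):
ΣP(Year 1)Q(Year 1) = 10.33×40 + 1.23×251 = 413.2 + 308.73 = 721.93
ΣP(Year 0)Q(Year 1) = 13.55×40 + 1.10×251 = 542 + 276.1 = 818.1
P = 721.93 / 818.1 × 100 = 88.2447
Fisher = √(L × P) = √(86.7163 × 88.2447) = 87.4771

87.48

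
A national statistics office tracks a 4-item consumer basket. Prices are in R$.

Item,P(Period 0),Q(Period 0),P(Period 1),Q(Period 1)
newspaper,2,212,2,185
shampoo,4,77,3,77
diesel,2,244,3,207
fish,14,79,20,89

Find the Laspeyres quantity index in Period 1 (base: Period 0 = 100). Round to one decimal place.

100.5

Laspeyres quantity index uses base-period prices as weights.
ΣP(Period 0)·Q(Period 1) = 2×185 + 4×77 + 2×207 + 14×89 = 370 + 308 + 414 + 1246 = 2338
ΣP(Period 0)·Q(Period 0) = 2×212 + 4×77 + 2×244 + 14×79 = 424 + 308 + 488 + 1106 = 2326
Index = 2338 / 2326 × 100 = 100.5159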